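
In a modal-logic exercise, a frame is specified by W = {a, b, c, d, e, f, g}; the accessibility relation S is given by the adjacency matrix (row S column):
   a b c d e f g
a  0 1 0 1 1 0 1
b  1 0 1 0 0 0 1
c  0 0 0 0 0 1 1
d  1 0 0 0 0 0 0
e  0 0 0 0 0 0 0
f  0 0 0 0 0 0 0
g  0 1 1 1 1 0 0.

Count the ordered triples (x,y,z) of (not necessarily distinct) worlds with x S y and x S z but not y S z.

Enumerating: (a,b,b), (a,b,d), (a,b,e), (a,d,b), (a,d,d), (a,d,e), (a,d,g), (a,e,b), (a,e,d), (a,e,e), (a,e,g), (a,g,g), … and 26 more.
Total: 38.

38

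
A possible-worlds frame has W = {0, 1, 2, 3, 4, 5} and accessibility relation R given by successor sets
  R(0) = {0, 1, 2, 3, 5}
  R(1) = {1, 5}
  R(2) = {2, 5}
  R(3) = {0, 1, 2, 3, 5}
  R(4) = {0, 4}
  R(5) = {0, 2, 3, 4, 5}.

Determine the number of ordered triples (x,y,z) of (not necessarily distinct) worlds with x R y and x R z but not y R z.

Enumerating: (0,1,0), (0,1,2), (0,1,3), (0,2,0), (0,2,1), (0,2,3), (0,5,1), (1,5,1), (3,1,0), (3,1,2), (3,1,3), (3,2,0), … and 12 more.
Total: 24.

24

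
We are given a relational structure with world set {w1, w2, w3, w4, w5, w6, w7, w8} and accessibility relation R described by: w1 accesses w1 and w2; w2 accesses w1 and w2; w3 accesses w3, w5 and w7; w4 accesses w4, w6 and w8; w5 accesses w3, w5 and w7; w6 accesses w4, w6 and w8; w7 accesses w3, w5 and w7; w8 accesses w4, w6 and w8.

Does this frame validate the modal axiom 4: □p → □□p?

The schema 4 characterises exactly the transitive frames.
Transitive: yes — every two-step R-path is closed by a direct edge.

Yes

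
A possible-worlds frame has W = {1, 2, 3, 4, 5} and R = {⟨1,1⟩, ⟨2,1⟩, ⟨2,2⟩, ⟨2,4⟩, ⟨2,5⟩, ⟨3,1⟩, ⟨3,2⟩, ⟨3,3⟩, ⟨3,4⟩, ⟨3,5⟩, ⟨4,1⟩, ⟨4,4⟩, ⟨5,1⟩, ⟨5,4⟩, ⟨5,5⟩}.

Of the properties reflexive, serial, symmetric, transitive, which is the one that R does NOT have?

symmetric

Reflexive: yes — every world is R-related to itself.
Serial: yes — every world has a successor (e.g. 1 R 1).
Symmetric: no — 2 R 1 but not 1 R 2.
Transitive: yes — every two-step R-path is closed by a direct edge.
Only symmetric fails.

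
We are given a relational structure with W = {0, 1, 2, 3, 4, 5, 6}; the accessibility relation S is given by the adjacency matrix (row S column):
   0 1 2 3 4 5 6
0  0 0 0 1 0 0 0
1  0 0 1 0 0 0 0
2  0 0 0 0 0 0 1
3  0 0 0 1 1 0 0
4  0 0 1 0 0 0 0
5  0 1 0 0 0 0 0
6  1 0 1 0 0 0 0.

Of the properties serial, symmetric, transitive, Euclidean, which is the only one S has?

serial

Serial: yes — every world has a successor (e.g. 0 S 3).
Symmetric: no — 0 S 3 but not 3 S 0.
Transitive: no — 0 S 3 and 3 S 4, but not 0 S 4.
Euclidean: no — 6 S 0 and 6 S 2, but not 0 S 2.
Only serial holds.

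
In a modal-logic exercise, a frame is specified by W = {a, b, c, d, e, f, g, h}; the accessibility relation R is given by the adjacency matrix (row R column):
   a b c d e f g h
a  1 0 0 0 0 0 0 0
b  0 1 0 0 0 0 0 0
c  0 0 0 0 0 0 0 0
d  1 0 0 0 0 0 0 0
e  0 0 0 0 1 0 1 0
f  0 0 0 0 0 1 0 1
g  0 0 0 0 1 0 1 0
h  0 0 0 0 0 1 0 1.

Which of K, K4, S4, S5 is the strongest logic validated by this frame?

Transitive (axiom 4): yes — every two-step R-path is closed by a direct edge.
Reflexive (axiom T): no — c is not related to itself.
Euclidean (axiom 5): yes — any two successors of a common world are R-related.
So F validates K, K4; S4 would additionally require R to be reflexive. The strongest is K4.

K4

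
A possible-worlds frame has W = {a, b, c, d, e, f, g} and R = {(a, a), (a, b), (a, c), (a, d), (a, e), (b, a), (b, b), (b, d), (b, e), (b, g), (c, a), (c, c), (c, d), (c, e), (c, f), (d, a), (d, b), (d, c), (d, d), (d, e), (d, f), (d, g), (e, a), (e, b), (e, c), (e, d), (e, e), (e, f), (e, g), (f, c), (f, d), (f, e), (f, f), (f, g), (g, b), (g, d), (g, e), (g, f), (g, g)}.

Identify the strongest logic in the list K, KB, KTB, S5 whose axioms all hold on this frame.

KTB

Symmetric (axiom B): yes — every pair in R has its reverse in R.
Reflexive (axiom T): yes — every world is R-related to itself.
Euclidean (axiom 5): no — a R b and a R c, but not b R c.
So F validates K, KB, KTB; S5 would additionally require R to be Euclidean. The strongest is KTB.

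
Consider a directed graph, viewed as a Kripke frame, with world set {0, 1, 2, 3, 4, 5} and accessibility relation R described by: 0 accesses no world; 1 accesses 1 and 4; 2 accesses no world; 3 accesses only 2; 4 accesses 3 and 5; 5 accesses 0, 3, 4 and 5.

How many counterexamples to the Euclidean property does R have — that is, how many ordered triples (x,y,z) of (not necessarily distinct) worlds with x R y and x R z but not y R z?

15

Enumerating: (1,4,1), (1,4,4), (3,2,2), (4,3,3), (4,3,5), (5,0,0), (5,0,3), (5,0,4), (5,0,5), (5,3,0), (5,3,3), (5,3,4), (5,3,5), (5,4,0), (5,4,4).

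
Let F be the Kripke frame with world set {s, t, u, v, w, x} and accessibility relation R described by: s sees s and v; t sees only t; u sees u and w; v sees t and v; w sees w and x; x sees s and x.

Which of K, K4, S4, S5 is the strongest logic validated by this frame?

Transitive (axiom 4): no — s R v and v R t, but not s R t.
Reflexive (axiom T): yes — every world is R-related to itself.
Euclidean (axiom 5): no — s R v and s R s, but not v R s.
So F validates K; K4 would additionally require R to be transitive. The strongest is K.

K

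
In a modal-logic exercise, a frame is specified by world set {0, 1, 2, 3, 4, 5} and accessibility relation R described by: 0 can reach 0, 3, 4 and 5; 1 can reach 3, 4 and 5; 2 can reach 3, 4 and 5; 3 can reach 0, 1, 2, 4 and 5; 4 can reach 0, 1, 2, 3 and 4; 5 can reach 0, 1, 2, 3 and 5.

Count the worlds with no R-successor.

R is serial; there are no such worlds.

0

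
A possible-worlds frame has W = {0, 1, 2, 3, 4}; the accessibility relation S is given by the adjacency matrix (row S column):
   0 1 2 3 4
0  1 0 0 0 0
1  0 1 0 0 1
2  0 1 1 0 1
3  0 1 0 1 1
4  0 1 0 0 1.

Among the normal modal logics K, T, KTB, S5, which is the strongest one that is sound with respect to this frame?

Reflexive (axiom T): yes — every world is S-related to itself.
Symmetric (axiom B): no — 2 S 1 but not 1 S 2.
Euclidean (axiom 5): no — 2 S 1 and 2 S 2, but not 1 S 2.
So F validates K, T; KTB would additionally require S to be symmetric. The strongest is T.

T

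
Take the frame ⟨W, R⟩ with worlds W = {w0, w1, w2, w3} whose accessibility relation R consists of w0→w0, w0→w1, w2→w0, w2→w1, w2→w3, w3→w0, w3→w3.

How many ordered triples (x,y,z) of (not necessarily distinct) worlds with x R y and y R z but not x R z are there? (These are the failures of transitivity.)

Enumerating: (w3,w0,w1).

1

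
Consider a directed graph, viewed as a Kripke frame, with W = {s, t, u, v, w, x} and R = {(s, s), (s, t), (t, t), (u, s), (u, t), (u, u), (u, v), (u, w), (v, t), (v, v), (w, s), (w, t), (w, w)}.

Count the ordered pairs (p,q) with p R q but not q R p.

8

Enumerating: (s,t), (u,s), (u,t), (u,v), (u,w), (v,t), (w,s), (w,t).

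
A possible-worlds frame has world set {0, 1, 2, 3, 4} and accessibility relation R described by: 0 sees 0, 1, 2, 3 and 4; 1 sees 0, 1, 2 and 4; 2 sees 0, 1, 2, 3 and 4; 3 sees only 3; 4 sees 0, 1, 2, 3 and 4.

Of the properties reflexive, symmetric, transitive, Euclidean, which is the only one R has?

reflexive

Reflexive: yes — every world is R-related to itself.
Symmetric: no — 0 R 3 but not 3 R 0.
Transitive: no — 1 R 0 and 0 R 3, but not 1 R 3.
Euclidean: no — 0 R 1 and 0 R 3, but not 1 R 3.
Only reflexive holds.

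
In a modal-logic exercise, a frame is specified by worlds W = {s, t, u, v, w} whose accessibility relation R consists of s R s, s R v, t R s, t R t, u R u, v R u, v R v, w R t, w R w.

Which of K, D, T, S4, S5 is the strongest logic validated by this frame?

Serial (axiom D): yes — every world has a successor (e.g. s R s).
Reflexive (axiom T): yes — every world is R-related to itself.
Transitive (axiom 4): no — s R v and v R u, but not s R u.
Euclidean (axiom 5): no — s R v and s R s, but not v R s.
So F validates K, D, T; S4 would additionally require R to be transitive. The strongest is T.

T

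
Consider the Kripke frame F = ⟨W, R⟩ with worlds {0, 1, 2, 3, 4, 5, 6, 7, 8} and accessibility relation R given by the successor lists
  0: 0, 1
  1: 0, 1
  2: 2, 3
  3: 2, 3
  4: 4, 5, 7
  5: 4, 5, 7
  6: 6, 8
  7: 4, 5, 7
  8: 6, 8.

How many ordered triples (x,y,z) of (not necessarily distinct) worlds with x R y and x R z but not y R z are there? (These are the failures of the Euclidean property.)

R is Euclidean; there are no such tuples.

0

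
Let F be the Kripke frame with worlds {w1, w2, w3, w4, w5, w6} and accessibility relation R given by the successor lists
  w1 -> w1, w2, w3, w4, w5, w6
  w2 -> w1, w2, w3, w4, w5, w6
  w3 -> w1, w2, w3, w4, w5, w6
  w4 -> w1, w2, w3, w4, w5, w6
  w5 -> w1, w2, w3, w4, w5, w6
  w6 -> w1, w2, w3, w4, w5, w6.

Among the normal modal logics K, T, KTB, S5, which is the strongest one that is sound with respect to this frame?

S5

Reflexive (axiom T): yes — every world is R-related to itself.
Symmetric (axiom B): yes — every pair in R has its reverse in R.
Euclidean (axiom 5): yes — any two successors of a common world are R-related.
So F validates K, T, KTB, S5. The strongest is S5.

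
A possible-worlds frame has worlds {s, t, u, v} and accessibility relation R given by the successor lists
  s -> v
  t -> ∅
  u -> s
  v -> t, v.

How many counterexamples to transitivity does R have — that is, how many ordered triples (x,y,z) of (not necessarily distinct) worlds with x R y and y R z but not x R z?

Enumerating: (s,v,t), (u,s,v).

2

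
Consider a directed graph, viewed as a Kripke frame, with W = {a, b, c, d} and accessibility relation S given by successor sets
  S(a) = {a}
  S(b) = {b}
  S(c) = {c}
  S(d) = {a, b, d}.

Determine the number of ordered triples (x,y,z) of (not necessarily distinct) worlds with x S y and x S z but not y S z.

4

Enumerating: (d,a,b), (d,a,d), (d,b,a), (d,b,d).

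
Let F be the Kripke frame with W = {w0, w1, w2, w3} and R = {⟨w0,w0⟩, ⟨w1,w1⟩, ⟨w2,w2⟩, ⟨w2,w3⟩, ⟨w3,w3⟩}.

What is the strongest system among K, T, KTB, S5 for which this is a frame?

T

Reflexive (axiom T): yes — every world is R-related to itself.
Symmetric (axiom B): no — w2 R w3 but not w3 R w2.
Euclidean (axiom 5): no — w2 R w3 and w2 R w2, but not w3 R w2.
So F validates K, T; KTB would additionally require R to be symmetric. The strongest is T.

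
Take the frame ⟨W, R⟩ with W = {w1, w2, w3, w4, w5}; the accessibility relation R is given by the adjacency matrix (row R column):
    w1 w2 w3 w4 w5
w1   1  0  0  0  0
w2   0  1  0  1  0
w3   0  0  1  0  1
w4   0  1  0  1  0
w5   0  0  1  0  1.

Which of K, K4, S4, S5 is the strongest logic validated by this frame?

S5

Transitive (axiom 4): yes — every two-step R-path is closed by a direct edge.
Reflexive (axiom T): yes — every world is R-related to itself.
Euclidean (axiom 5): yes — any two successors of a common world are R-related.
So F validates K, K4, S4, S5. The strongest is S5.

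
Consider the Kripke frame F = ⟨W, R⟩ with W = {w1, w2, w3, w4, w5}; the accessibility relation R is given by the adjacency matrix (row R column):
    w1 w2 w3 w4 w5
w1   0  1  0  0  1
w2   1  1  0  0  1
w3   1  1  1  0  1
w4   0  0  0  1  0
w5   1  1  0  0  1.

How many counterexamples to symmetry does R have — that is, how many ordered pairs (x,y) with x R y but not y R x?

Enumerating: (w3,w1), (w3,w2), (w3,w5).

3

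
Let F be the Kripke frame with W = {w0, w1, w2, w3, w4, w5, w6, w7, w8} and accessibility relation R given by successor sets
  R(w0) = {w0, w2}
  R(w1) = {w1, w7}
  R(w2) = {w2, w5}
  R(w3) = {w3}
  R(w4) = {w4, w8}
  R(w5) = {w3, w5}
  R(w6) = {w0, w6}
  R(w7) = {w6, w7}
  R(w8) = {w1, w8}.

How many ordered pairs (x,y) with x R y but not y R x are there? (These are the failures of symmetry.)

Enumerating: (w0,w2), (w1,w7), (w2,w5), (w4,w8), (w5,w3), (w6,w0), (w7,w6), (w8,w1).

8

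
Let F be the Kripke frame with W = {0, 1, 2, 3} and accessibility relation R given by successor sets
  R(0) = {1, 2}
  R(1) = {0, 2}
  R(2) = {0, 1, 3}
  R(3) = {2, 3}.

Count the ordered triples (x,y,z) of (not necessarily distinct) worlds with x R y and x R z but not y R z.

11

Enumerating: (0,1,1), (0,2,2), (1,0,0), (1,2,2), (2,0,0), (2,0,3), (2,1,1), (2,1,3), (2,3,0), (2,3,1), (3,2,2).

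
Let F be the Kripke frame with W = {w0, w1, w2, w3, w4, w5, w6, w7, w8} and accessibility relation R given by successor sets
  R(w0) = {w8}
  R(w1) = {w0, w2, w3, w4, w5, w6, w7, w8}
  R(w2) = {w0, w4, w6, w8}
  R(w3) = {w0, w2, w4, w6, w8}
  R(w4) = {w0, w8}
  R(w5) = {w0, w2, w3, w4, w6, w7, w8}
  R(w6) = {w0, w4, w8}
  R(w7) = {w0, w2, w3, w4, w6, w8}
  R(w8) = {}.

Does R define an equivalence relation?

Reflexive: no — w0 is not related to itself.
Symmetric: no — w0 R w8 but not w8 R w0.
Transitive: yes — every two-step R-path is closed by a direct edge.
So R is not an equivalence relation.

No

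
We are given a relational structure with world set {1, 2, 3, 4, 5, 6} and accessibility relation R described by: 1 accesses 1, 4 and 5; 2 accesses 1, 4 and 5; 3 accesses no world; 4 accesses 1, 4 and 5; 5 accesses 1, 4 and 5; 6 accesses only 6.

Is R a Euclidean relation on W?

Euclidean: yes — any two successors of a common world are R-related.

Yes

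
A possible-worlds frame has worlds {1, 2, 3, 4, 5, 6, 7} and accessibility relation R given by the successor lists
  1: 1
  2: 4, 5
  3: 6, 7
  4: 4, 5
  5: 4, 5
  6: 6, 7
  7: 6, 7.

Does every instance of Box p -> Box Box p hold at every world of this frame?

The schema 4 characterises exactly the transitive frames.
Transitive: yes — every two-step R-path is closed by a direct edge.

Yes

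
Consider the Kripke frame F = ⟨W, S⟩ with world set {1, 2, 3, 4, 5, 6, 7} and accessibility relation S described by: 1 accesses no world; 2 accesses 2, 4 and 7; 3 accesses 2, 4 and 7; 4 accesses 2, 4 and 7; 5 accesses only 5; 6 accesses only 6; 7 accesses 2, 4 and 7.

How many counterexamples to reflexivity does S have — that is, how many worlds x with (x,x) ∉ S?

Enumerating: 1, 3.

2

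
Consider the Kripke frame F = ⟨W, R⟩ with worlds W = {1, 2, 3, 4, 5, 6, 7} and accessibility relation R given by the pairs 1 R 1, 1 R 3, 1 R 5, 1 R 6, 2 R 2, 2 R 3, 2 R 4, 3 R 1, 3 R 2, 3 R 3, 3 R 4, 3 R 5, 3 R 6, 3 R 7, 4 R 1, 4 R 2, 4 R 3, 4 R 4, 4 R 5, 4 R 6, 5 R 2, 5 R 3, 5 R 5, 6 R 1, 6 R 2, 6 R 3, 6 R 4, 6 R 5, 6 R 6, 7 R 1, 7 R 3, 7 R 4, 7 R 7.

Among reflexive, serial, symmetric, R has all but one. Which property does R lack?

symmetric

Reflexive: yes — every world is R-related to itself.
Serial: yes — every world has a successor (e.g. 1 R 1).
Symmetric: no — 1 R 5 but not 5 R 1.
Only symmetric fails.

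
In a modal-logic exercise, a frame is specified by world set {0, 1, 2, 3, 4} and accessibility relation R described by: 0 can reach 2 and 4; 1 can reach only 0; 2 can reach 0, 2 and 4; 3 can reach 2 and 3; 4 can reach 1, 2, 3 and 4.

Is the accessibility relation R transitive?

No

Transitive: no — 0 R 4 and 4 R 1, but not 0 R 1.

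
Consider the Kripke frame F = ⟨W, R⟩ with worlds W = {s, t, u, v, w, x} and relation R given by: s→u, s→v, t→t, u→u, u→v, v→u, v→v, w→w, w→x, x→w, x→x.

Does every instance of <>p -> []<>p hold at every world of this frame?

Yes

Axiom 5 corresponds to the accessibility relation being Euclidean.
Euclidean: yes — any two successors of a common world are R-related.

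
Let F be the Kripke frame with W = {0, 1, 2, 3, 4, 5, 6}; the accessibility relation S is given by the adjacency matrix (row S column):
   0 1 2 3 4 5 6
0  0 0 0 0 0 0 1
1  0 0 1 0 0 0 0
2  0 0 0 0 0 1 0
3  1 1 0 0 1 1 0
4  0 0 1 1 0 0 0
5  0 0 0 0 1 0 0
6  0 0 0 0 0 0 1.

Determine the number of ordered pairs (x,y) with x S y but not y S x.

Enumerating: (0,6), (1,2), (2,5), (3,0), (3,1), (3,5), (4,2), (5,4).

8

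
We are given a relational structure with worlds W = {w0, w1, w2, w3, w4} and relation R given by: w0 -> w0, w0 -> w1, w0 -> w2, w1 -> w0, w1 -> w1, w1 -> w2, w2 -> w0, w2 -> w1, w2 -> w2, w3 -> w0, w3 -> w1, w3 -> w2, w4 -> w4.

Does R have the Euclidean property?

Yes

Euclidean: yes — any two successors of a common world are R-related.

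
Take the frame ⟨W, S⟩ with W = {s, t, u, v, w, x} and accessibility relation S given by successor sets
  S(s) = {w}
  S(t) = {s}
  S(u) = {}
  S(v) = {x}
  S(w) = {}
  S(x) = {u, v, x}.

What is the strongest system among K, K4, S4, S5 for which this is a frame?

K

Transitive (axiom 4): no — t S s and s S w, but not t S w.
Reflexive (axiom T): no — s is not related to itself.
Euclidean (axiom 5): no — x S u and x S v, but not u S v.
So F validates K; K4 would additionally require S to be transitive. The strongest is K.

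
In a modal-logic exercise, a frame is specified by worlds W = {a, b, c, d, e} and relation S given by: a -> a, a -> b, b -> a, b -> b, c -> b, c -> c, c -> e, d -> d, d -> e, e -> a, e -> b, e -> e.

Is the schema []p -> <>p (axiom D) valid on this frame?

Yes

The schema D characterises exactly the serial frames.
Serial: yes — every world has a successor (e.g. a S a).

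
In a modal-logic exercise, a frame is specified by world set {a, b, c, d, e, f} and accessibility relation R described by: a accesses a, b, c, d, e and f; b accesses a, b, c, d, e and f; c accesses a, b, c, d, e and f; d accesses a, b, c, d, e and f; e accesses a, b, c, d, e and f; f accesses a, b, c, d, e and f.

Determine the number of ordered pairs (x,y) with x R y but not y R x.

R is symmetric; there are no such tuples.

0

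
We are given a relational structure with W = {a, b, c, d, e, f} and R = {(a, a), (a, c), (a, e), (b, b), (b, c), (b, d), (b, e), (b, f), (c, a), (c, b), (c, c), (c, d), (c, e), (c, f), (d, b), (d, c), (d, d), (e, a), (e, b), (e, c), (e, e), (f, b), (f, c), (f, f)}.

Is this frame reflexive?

Yes

Reflexive: yes — every world is R-related to itself.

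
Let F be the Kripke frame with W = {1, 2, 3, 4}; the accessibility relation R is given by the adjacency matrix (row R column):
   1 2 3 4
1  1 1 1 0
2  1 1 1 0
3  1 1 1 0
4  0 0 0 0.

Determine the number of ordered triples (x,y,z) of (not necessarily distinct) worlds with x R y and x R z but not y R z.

R is Euclidean; there are no such tuples.

0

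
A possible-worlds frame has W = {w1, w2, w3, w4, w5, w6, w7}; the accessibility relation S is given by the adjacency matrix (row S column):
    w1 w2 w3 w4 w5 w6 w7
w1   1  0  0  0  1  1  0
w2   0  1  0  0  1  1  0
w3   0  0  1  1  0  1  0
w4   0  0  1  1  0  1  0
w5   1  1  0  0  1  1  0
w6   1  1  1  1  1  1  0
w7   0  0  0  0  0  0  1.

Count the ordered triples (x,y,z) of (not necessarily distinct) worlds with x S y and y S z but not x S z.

16

Enumerating: (w1,w5,w2), (w1,w6,w2), (w1,w6,w3), (w1,w6,w4), (w2,w5,w1), (w2,w6,w1), (w2,w6,w3), (w2,w6,w4), (w3,w6,w1), (w3,w6,w2), (w3,w6,w5), (w4,w6,w1), (w4,w6,w2), (w4,w6,w5), (w5,w6,w3), (w5,w6,w4).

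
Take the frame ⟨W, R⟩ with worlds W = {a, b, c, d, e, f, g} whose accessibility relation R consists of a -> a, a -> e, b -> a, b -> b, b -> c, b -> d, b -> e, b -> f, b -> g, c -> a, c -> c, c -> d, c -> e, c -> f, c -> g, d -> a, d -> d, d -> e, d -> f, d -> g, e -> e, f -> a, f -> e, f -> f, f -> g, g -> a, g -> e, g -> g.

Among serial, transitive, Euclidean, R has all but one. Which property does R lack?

Serial: yes — every world has a successor (e.g. a R a).
Transitive: yes — every two-step R-path is closed by a direct edge.
Euclidean: no — b R a and b R c, but not a R c.
Only Euclidean fails.

Euclidean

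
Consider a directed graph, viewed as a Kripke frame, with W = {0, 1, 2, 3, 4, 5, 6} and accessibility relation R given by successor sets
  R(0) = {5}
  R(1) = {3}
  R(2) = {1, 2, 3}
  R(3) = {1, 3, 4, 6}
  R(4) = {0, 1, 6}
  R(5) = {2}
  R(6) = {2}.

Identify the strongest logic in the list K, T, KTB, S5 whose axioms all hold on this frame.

Reflexive (axiom T): no — 0 is not related to itself.
Symmetric (axiom B): no — 0 R 5 but not 5 R 0.
Euclidean (axiom 5): no — 3 R 1 and 3 R 4, but not 1 R 4.
So F validates K; T would additionally require R to be reflexive. The strongest is K.

K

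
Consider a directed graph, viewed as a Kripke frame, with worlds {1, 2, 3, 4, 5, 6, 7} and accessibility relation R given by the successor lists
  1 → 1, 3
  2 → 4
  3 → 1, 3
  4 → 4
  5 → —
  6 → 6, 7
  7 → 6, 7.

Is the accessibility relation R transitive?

Transitive: yes — every two-step R-path is closed by a direct edge.

Yes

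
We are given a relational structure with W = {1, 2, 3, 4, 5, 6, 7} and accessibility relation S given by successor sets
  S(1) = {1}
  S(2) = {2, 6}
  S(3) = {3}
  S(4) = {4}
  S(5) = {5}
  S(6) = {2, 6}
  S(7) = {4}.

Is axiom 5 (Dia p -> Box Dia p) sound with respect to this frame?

Axiom 5 corresponds to the accessibility relation being Euclidean.
Euclidean: yes — any two successors of a common world are S-related.

Yes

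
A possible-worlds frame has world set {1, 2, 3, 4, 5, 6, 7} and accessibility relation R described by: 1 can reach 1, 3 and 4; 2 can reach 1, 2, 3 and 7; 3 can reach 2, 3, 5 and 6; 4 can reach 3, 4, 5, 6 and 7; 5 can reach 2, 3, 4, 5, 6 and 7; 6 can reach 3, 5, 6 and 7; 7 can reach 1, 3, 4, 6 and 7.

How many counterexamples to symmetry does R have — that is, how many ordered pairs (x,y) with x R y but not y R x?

Enumerating: (1,3), (1,4), (2,1), (2,7), (4,3), (4,6), (5,2), (5,7), (7,1), (7,3).

10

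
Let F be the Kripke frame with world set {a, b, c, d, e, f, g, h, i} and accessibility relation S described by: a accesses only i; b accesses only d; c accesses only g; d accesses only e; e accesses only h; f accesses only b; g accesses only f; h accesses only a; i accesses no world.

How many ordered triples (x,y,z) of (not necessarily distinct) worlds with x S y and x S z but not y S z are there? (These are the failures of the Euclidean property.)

8

Enumerating: (a,i,i), (b,d,d), (c,g,g), (d,e,e), (e,h,h), (f,b,b), (g,f,f), (h,a,a).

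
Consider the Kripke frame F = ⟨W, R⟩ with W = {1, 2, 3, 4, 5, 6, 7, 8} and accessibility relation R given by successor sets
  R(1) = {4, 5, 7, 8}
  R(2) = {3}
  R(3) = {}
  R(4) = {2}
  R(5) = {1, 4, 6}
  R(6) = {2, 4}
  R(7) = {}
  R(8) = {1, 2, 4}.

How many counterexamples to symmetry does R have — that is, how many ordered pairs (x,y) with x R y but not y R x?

Enumerating: (1,4), (1,7), (2,3), (4,2), (5,4), (5,6), (6,2), (6,4), (8,2), (8,4).

10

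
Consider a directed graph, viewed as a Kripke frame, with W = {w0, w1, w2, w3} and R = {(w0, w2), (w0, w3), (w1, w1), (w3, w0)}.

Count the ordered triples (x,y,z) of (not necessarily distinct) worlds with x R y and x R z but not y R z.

5

Enumerating: (w0,w2,w2), (w0,w2,w3), (w0,w3,w2), (w0,w3,w3), (w3,w0,w0).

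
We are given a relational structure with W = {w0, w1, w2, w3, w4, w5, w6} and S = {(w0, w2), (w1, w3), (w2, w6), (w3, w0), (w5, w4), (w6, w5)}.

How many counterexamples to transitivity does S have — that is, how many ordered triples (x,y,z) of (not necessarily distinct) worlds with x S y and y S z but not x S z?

Enumerating: (w0,w2,w6), (w1,w3,w0), (w2,w6,w5), (w3,w0,w2), (w6,w5,w4).

5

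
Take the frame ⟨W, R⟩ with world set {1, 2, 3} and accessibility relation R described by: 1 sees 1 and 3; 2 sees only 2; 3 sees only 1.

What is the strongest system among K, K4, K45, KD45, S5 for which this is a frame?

K

Transitive (axiom 4): no — 3 R 1 and 1 R 3, but not 3 R 3.
Euclidean (axiom 5): no — 1 R 3 and 1 R 3, but not 3 R 3.
Serial (axiom D): yes — every world has a successor (e.g. 1 R 1).
Reflexive (axiom T): no — 3 is not related to itself.
So F validates K; K4 would additionally require R to be transitive. The strongest is K.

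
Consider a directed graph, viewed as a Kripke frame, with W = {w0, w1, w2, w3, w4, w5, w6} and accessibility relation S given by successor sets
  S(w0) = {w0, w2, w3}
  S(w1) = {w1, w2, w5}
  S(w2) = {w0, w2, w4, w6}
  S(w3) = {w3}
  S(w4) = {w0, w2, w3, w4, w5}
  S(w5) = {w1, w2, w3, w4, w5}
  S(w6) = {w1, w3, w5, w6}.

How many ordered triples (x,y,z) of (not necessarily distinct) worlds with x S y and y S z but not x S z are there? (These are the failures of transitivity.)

21

Enumerating: (w0,w2,w4), (w0,w2,w6), (w1,w2,w0), (w1,w2,w4), (w1,w2,w6), (w1,w5,w3), (w1,w5,w4), (w2,w0,w3), (w2,w4,w3), (w2,w4,w5), (w2,w6,w1), (w2,w6,w3), … and 9 more.
Total: 21.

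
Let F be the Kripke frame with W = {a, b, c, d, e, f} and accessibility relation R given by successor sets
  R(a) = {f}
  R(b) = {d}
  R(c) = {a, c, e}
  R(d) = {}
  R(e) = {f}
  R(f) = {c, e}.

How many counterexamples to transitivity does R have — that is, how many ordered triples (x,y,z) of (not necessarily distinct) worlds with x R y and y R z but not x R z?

8

Enumerating: (a,f,c), (a,f,e), (c,a,f), (c,e,f), (e,f,c), (e,f,e), (f,c,a), (f,e,f).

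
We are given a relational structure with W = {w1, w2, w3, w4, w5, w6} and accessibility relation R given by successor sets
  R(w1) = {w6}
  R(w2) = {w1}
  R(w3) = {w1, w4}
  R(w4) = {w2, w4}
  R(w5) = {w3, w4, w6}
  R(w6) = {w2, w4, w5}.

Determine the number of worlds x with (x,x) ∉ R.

5

Enumerating: w1, w2, w3, w5, w6.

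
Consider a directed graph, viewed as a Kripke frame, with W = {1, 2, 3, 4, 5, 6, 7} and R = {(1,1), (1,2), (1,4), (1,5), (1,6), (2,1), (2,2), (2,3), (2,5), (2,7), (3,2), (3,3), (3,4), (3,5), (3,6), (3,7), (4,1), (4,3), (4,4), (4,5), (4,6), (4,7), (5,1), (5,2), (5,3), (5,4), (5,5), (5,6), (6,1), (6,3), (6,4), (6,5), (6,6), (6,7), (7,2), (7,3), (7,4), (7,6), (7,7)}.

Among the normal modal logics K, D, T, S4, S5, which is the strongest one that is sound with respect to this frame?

T

Serial (axiom D): yes — every world has a successor (e.g. 1 R 1).
Reflexive (axiom T): yes — every world is R-related to itself.
Transitive (axiom 4): no — 1 R 2 and 2 R 3, but not 1 R 3.
Euclidean (axiom 5): no — 1 R 2 and 1 R 4, but not 2 R 4.
So F validates K, D, T; S4 would additionally require R to be transitive. The strongest is T.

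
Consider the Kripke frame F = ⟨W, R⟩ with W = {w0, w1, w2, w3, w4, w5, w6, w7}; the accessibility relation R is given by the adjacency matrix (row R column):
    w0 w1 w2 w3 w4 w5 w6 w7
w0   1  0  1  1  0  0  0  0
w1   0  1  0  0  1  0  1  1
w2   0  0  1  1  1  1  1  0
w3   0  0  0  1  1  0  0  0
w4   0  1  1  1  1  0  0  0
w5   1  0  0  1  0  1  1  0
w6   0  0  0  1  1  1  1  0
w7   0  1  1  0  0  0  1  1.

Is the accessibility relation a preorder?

No

Reflexive: yes — every world is R-related to itself.
Transitive: no — w0 R w2 and w2 R w4, but not w0 R w4.
So R is not a preorder.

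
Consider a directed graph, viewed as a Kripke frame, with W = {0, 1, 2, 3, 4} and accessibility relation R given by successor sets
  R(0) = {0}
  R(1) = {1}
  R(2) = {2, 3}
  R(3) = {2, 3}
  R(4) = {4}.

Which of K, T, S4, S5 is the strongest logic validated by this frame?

S5

Reflexive (axiom T): yes — every world is R-related to itself.
Transitive (axiom 4): yes — every two-step R-path is closed by a direct edge.
Euclidean (axiom 5): yes — any two successors of a common world are R-related.
So F validates K, T, S4, S5. The strongest is S5.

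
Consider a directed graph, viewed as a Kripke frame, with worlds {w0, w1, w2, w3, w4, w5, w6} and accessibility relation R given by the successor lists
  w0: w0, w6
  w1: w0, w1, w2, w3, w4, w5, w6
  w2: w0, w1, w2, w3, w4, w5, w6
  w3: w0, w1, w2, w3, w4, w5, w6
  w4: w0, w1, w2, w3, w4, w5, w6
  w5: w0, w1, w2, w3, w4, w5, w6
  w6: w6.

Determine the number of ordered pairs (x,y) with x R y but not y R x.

11

Enumerating: (w0,w6), (w1,w0), (w1,w6), (w2,w0), (w2,w6), (w3,w0), (w3,w6), (w4,w0), (w4,w6), (w5,w0), (w5,w6).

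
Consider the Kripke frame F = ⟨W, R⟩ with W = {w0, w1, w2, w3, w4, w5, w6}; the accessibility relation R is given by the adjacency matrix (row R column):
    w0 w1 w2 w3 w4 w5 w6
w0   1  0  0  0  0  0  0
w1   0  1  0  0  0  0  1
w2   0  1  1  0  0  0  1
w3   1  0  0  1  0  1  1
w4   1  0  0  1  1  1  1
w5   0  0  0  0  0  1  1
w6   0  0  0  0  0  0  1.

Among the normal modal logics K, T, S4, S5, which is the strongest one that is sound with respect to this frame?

Reflexive (axiom T): yes — every world is R-related to itself.
Transitive (axiom 4): yes — every two-step R-path is closed by a direct edge.
Euclidean (axiom 5): no — w2 R w6 and w2 R w1, but not w6 R w1.
So F validates K, T, S4; S5 would additionally require R to be Euclidean. The strongest is S4.

S4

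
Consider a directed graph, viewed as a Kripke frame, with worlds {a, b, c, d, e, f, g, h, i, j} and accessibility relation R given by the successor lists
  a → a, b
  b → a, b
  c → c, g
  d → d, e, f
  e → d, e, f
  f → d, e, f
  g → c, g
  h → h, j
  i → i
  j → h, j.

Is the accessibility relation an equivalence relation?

Reflexive: yes — every world is R-related to itself.
Symmetric: yes — every pair in R has its reverse in R.
Transitive: yes — every two-step R-path is closed by a direct edge.
So R is an equivalence relation.

Yes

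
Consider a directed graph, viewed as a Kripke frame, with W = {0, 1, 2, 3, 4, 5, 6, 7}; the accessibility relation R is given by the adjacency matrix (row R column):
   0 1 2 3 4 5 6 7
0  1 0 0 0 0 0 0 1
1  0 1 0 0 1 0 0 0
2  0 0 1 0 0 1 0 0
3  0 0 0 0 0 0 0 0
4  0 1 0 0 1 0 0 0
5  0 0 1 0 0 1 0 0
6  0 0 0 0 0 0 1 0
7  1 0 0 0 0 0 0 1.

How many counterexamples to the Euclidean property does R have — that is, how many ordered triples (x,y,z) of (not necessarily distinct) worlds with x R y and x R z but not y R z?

R is Euclidean; there are no such tuples.

0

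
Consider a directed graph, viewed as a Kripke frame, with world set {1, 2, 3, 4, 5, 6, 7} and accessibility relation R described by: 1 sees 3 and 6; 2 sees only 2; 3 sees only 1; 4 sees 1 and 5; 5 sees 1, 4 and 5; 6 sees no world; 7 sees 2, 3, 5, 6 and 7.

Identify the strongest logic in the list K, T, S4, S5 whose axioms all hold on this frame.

Reflexive (axiom T): no — 1 is not related to itself.
Transitive (axiom 4): no — 3 R 1 and 1 R 6, but not 3 R 6.
Euclidean (axiom 5): no — 1 R 3 and 1 R 6, but not 3 R 6.
So F validates K; T would additionally require R to be reflexive. The strongest is K.

K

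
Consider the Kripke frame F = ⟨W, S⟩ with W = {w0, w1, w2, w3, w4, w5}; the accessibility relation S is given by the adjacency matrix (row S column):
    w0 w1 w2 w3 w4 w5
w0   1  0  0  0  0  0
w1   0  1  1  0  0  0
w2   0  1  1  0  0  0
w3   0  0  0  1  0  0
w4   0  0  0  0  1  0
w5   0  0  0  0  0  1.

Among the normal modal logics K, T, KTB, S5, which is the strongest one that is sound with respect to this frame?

S5

Reflexive (axiom T): yes — every world is S-related to itself.
Symmetric (axiom B): yes — every pair in S has its reverse in S.
Euclidean (axiom 5): yes — any two successors of a common world are S-related.
So F validates K, T, KTB, S5. The strongest is S5.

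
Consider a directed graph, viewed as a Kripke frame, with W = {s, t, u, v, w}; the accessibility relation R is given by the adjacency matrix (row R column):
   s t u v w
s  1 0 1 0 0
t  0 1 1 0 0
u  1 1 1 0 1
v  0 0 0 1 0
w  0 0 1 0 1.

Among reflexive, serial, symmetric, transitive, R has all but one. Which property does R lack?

Reflexive: yes — every world is R-related to itself.
Serial: yes — every world has a successor (e.g. s R s).
Symmetric: yes — every pair in R has its reverse in R.
Transitive: no — s R u and u R t, but not s R t.
Only transitive fails.

transitive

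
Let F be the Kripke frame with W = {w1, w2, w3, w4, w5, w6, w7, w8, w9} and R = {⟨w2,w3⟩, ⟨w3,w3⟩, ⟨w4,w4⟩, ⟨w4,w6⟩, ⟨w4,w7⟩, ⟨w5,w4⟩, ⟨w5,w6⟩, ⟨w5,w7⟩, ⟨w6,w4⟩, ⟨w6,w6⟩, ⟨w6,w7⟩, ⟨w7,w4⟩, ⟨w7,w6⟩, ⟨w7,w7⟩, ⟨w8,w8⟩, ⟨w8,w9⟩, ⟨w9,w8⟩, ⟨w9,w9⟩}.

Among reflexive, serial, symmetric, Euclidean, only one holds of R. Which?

Reflexive: no — w1 is not related to itself.
Serial: no — w1 has no R-successor.
Symmetric: no — w2 R w3 but not w3 R w2.
Euclidean: yes — any two successors of a common world are R-related.
Only Euclidean holds.

Euclidean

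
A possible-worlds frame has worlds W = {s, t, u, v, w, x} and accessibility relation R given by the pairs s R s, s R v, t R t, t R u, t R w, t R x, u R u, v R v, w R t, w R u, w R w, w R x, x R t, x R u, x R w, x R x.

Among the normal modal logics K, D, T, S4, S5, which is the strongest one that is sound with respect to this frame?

Serial (axiom D): yes — every world has a successor (e.g. s R s).
Reflexive (axiom T): yes — every world is R-related to itself.
Transitive (axiom 4): yes — every two-step R-path is closed by a direct edge.
Euclidean (axiom 5): no — t R u and t R w, but not u R w.
So F validates K, D, T, S4; S5 would additionally require R to be Euclidean. The strongest is S4.

S4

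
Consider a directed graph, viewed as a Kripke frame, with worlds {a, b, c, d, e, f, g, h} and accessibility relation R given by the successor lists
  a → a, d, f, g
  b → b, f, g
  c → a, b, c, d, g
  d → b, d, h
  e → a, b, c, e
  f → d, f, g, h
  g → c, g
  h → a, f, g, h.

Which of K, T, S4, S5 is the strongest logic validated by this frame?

Reflexive (axiom T): yes — every world is R-related to itself.
Transitive (axiom 4): no — a R d and d R b, but not a R b.
Euclidean (axiom 5): no — a R d and a R f, but not d R f.
So F validates K, T; S4 would additionally require R to be transitive. The strongest is T.

T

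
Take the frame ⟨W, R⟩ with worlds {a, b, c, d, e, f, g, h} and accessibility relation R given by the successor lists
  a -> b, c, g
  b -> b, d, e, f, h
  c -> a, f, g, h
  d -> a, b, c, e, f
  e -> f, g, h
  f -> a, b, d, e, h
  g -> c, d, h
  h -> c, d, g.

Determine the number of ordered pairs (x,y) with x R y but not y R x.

14

Enumerating: (a,b), (a,g), (b,e), (b,h), (c,f), (d,a), (d,c), (d,e), (e,g), (e,h), (f,a), (f,h), (g,d), (h,d).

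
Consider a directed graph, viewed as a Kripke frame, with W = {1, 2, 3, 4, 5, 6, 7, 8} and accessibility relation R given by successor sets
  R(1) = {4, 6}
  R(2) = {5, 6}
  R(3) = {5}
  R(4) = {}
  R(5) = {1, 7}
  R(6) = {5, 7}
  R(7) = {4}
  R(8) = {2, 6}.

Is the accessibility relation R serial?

Serial: no — 4 has no R-successor.

No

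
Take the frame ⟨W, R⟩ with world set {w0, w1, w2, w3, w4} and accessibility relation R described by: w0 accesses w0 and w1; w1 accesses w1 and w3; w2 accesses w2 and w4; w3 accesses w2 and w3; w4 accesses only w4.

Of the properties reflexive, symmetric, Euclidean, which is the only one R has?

reflexive

Reflexive: yes — every world is R-related to itself.
Symmetric: no — w0 R w1 but not w1 R w0.
Euclidean: no — w0 R w1 and w0 R w0, but not w1 R w0.
Only reflexive holds.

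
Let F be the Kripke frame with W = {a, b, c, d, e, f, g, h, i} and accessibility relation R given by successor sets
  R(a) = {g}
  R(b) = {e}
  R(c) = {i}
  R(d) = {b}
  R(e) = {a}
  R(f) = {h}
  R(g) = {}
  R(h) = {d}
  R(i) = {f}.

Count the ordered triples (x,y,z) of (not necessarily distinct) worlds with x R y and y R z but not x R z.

Enumerating: (b,e,a), (c,i,f), (d,b,e), (e,a,g), (f,h,d), (h,d,b), (i,f,h).

7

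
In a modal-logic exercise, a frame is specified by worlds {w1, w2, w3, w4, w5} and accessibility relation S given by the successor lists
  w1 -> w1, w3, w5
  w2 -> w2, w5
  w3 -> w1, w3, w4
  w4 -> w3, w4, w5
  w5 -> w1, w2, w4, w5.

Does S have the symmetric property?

Symmetric: yes — every pair in S has its reverse in S.

Yes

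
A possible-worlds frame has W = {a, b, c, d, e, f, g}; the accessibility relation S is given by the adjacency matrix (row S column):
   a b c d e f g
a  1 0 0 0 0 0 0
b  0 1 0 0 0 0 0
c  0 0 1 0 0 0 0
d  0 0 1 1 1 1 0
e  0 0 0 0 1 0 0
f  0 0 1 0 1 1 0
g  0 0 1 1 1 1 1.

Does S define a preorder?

Reflexive: yes — every world is S-related to itself.
Transitive: yes — every two-step S-path is closed by a direct edge.
So S is a preorder.

Yes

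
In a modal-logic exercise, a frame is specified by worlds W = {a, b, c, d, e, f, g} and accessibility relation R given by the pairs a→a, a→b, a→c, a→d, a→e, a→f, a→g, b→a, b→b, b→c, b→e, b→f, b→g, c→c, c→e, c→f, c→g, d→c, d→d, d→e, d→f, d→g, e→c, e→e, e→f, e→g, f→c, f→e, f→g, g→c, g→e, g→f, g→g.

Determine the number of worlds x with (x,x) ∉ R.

1

Enumerating: f.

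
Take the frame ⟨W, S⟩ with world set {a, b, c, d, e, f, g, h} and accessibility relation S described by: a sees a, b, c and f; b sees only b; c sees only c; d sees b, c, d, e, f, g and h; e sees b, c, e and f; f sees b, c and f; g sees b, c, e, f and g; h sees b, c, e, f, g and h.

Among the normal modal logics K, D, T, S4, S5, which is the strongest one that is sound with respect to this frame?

Serial (axiom D): yes — every world has a successor (e.g. a S a).
Reflexive (axiom T): yes — every world is S-related to itself.
Transitive (axiom 4): yes — every two-step S-path is closed by a direct edge.
Euclidean (axiom 5): no — a S b and a S c, but not b S c.
So F validates K, D, T, S4; S5 would additionally require S to be Euclidean. The strongest is S4.

S4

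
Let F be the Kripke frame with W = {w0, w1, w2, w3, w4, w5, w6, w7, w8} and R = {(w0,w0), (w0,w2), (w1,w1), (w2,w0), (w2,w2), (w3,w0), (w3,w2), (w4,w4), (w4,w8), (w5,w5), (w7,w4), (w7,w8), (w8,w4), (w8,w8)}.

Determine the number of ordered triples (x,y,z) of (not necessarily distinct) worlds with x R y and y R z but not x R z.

0

R is transitive; there are no such tuples.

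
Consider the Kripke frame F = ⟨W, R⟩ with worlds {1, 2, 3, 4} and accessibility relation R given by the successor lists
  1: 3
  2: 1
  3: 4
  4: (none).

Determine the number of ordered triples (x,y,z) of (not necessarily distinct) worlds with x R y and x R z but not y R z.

Enumerating: (1,3,3), (2,1,1), (3,4,4).

3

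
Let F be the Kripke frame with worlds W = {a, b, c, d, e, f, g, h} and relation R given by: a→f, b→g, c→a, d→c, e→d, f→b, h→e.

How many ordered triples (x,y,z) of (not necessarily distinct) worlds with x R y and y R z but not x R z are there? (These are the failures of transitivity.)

Enumerating: (a,f,b), (c,a,f), (d,c,a), (e,d,c), (f,b,g), (h,e,d).

6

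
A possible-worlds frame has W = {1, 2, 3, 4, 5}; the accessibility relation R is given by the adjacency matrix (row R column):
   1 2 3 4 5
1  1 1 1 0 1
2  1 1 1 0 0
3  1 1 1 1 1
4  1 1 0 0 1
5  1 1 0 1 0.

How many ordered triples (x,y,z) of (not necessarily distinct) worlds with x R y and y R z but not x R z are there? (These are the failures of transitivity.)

12

Enumerating: (1,3,4), (1,5,4), (2,1,5), (2,3,4), (2,3,5), (4,1,3), (4,2,3), (4,5,4), (5,1,3), (5,1,5), (5,2,3), (5,4,5).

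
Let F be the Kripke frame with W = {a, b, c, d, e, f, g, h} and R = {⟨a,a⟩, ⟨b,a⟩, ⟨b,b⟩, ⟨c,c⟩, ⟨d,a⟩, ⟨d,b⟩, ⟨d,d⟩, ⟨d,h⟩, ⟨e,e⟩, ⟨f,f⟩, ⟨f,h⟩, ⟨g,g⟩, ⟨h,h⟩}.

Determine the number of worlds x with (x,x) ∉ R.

R is reflexive; there are no such worlds.

0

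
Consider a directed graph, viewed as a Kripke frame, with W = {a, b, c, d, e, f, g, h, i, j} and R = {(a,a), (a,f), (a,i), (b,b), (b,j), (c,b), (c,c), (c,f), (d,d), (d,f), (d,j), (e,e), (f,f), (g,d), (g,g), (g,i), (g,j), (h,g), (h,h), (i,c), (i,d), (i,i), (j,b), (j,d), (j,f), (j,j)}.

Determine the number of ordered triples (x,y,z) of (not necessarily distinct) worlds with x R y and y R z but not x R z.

17

Enumerating: (a,i,c), (a,i,d), (b,j,d), (b,j,f), (c,b,j), (d,j,b), (g,d,f), (g,i,c), (g,j,b), (g,j,f), (h,g,d), (h,g,i), (h,g,j), (i,c,b), (i,c,f), (i,d,f), (i,d,j).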